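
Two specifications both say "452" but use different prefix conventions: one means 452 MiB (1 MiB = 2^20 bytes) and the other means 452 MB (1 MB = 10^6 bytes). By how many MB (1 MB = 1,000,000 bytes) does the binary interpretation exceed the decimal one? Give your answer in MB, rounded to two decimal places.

452 MiB = 452 × 1,048,576 = 473,956,352 bytes
452 MB = 452 × 1,000,000 = 452,000,000 bytes
difference = 21,956,352 bytes
21,956,352 / 1,000,000 = 21.96 MB

21.96 MB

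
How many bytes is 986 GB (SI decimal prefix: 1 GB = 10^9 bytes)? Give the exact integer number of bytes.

986,000,000,000 bytes

986 × 1,000,000,000 = 986,000,000,000 bytes  (1 GB = 10^9 bytes)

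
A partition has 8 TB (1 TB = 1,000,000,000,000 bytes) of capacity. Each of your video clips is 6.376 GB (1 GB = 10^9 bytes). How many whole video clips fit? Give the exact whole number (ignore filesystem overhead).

Capacity: 8 TB = 8,000,000,000,000 bytes
Per item: 6.376 GB = 6,376,000,000 bytes
⌊8,000,000,000,000 / 6,376,000,000⌋ = 1,254

1,254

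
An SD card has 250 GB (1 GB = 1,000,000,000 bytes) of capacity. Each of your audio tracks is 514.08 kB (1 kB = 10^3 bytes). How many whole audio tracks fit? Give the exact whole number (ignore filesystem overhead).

Capacity: 250 GB = 250,000,000,000 bytes
Per item: 514.08 kB = 514,080 bytes
⌊250,000,000,000 / 514,080⌋ = 486,305

486,305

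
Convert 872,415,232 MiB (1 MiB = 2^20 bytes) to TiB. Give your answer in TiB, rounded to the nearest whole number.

872,415,232 MiB × 1,048,576 bytes/MiB = 914,793,674,309,632 bytes
1 TiB = 2^40 bytes = 1,099,511,627,776 bytes
914,793,674,309,632 / 1,099,511,627,776 = 832 TiB

832 TiB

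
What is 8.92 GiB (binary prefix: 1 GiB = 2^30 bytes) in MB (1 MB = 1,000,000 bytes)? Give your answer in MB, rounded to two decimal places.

8.92 GiB = 8.92 × 2^30 bytes = 9,577,777,070.08 bytes
1 MB = 1,000,000 bytes
9,577,777,070.08 / 1,000,000 = 9,577.78 MB

9,577.78 MB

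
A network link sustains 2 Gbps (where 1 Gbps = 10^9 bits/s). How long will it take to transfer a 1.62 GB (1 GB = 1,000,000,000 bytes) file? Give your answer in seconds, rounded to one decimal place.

6.5 seconds

1.62 GB = 1,620,000,000 bytes = 12,960,000,000 bits
2 Gbps = 2,000,000,000 bits/s
time = 12,960,000,000 / 2,000,000,000 = 6.5 s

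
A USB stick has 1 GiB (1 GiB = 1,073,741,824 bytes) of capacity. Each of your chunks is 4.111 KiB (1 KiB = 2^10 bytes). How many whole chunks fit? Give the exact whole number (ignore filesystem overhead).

255,065

Capacity: 1 GiB = 1,073,741,824 bytes
Per item: 4.111 KiB = 4,209.664 bytes
⌊1,073,741,824 / 4,209.664⌋ = 255,065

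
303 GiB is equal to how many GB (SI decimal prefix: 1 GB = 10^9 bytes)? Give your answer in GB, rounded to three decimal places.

303 GiB × 1,073,741,824 bytes/GiB = 325,343,772,672 bytes
1 GB = 10^9 bytes = 1,000,000,000 bytes
325,343,772,672 / 1,000,000,000 = 325.344 GB

325.344 GB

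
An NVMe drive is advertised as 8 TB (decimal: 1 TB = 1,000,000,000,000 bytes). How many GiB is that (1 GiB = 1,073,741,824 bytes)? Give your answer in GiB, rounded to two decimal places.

7,450.58 GiB

8 TB × 1,000,000,000,000 bytes/TB = 8,000,000,000,000 bytes
1 GiB = 1,073,741,824 bytes
8,000,000,000,000 / 1,073,741,824 = 7,450.58 GiB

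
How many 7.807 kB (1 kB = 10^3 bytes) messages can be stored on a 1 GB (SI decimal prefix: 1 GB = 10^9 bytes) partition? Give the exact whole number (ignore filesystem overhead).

128,090

Capacity: 1 GB = 1,000,000,000 bytes
Per item: 7.807 kB = 7,807 bytes
⌊1,000,000,000 / 7,807⌋ = 128,090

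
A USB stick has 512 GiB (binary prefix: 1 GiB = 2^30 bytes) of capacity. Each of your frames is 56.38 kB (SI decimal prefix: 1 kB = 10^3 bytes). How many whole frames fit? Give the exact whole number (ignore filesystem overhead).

9,750,901

Capacity: 512 GiB = 549,755,813,888 bytes
Per item: 56.38 kB = 56,380 bytes
⌊549,755,813,888 / 56,380⌋ = 9,750,901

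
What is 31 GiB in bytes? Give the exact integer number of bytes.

33,285,996,544 bytes

31 × 1,073,741,824 = 33,285,996,544 bytes  (1 GiB = 2^30 bytes)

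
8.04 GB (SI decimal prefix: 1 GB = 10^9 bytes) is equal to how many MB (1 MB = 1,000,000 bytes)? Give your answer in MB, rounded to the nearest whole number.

8,040 MB

8.04 GB = 8.04 × 10^9 bytes = 8,040,000,000 bytes
1 MB = 1,000,000 bytes
8,040,000,000 / 1,000,000 = 8,040 MB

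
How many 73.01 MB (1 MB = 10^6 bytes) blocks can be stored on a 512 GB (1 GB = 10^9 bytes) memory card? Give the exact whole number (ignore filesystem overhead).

Capacity: 512 GB = 512,000,000,000 bytes
Per item: 73.01 MB = 73,010,000 bytes
⌊512,000,000,000 / 73,010,000⌋ = 7,012

7,012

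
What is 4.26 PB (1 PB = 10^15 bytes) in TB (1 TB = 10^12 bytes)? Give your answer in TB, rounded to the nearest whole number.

4.26 PB = 4.26 × 10^15 bytes = 4,260,000,000,000,000 bytes
1 TB = 1,000,000,000,000 bytes
4,260,000,000,000,000 / 1,000,000,000,000 = 4,260 TB

4,260 TB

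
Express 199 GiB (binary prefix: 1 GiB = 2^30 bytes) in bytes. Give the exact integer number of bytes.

213,674,622,976 bytes

199 × 1,073,741,824 = 213,674,622,976 bytes  (1 GiB = 2^30 bytes)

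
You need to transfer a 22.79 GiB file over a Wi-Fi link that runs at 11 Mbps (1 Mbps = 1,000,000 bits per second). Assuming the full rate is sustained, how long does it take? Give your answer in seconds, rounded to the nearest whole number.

17,797 seconds

22.79 GiB = 24,470,576,168.96 bytes = 195,764,609,351.68 bits
11 Mbps = 11,000,000 bits/s
time = 195,764,609,351.68 / 11,000,000 = 17,797 s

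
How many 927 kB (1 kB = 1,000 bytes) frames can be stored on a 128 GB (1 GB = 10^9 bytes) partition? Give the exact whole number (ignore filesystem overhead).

138,079

Capacity: 128 GB = 128,000,000,000 bytes
Per item: 927 kB = 927,000 bytes
⌊128,000,000,000 / 927,000⌋ = 138,079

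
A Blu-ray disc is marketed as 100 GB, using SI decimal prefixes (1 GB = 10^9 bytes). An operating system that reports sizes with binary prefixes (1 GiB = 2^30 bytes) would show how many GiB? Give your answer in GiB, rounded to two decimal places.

93.13 GiB

100 GB = 100 × 10^9 bytes = 100,000,000,000 bytes
1 GiB = 1,073,741,824 bytes
100,000,000,000 / 1,073,741,824 = 93.13 GiB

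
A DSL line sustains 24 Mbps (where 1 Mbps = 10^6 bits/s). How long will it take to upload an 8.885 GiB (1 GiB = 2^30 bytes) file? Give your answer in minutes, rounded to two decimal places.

8.885 GiB = 9,540,196,106.24 bytes = 76,321,568,849.92 bits
24 Mbps = 24,000,000 bits/s
time = 76,321,568,849.92 / 24,000,000 = 3,180.065 s
3,180.065 s / 60 = 53.00 minutes

53.00 minutes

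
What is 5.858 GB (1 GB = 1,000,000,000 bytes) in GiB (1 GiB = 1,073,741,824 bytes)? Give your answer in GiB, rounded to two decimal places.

5.46 GiB

5.858 GB = 5.858 × 10^9 bytes = 5,858,000,000 bytes
1 GiB = 1,073,741,824 bytes
5,858,000,000 / 1,073,741,824 = 5.46 GiB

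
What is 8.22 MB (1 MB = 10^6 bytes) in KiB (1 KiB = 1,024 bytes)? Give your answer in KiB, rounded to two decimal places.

8.22 MB = 8.22 × 10^6 bytes = 8,220,000 bytes
1 KiB = 2^10 bytes = 1,024 bytes
8,220,000 / 1,024 = 8,027.34 KiB

8,027.34 KiB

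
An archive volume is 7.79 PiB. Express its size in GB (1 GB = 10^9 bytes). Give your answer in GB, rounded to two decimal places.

8,770,760.27 GB

7.79 PiB × 1,125,899,906,842,624 bytes/PiB = 8,770,760,274,304,040.96 bytes
1 GB = 10^9 bytes = 1,000,000,000 bytes
8,770,760,274,304,040.96 / 1,000,000,000 = 8,770,760.27 GB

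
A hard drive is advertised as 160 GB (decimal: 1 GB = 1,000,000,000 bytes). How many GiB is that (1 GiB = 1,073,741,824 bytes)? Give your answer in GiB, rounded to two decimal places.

149.01 GiB

160 GB = 160 × 10^9 bytes = 160,000,000,000 bytes
1 GiB = 2^30 bytes = 1,073,741,824 bytes
160,000,000,000 / 1,073,741,824 = 149.01 GiB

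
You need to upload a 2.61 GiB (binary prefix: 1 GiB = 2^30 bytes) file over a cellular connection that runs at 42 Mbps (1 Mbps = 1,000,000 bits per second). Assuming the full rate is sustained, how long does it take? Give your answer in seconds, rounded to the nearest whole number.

2.61 GiB = 2,802,466,160.64 bytes = 22,419,729,285.12 bits
42 Mbps = 42,000,000 bits/s
time = 22,419,729,285.12 / 42,000,000 = 534 s

534 seconds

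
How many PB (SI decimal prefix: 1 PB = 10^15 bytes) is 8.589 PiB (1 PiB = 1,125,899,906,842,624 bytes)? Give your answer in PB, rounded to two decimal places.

8.589 PiB × 1,125,899,906,842,624 bytes/PiB = 9,670,354,299,871,297.536 bytes
1 PB = 10^15 bytes = 1,000,000,000,000,000 bytes
9,670,354,299,871,297.536 / 1,000,000,000,000,000 = 9.67 PB

9.67 PB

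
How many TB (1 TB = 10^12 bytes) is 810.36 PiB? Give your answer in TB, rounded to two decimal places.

810.36 PiB × 1,125,899,906,842,624 bytes/PiB = 912,384,248,508,988,784.64 bytes
1 TB = 1,000,000,000,000 bytes
912,384,248,508,988,784.64 / 1,000,000,000,000 = 912,384.25 TB

912,384.25 TB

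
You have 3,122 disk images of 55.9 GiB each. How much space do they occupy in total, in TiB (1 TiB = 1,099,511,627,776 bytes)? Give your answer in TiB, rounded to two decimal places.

Total = 3,122 × 55.9 GiB = 174519.8 GiB
= 174519.8 × 1,073,741,824 bytes = 187,389,208,376,115.2 bytes
1 TiB = 1,099,511,627,776 bytes
187,389,208,376,115.2 / 1,099,511,627,776 = 170.43 TiB

170.43 TiB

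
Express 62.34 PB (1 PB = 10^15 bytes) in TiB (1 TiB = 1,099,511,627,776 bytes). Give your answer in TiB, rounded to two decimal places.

62.34 PB = 62.34 × 10^15 bytes = 62,340,000,000,000,000 bytes
1 TiB = 2^40 bytes = 1,099,511,627,776 bytes
62,340,000,000,000,000 / 1,099,511,627,776 = 56,697.90 TiB

56,697.90 TiB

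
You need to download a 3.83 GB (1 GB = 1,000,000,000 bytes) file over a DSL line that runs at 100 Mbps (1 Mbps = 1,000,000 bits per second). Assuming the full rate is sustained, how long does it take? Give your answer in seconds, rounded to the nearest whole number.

306 seconds

3.83 GB = 3,830,000,000 bytes = 30,640,000,000 bits
100 Mbps = 100,000,000 bits/s
time = 30,640,000,000 / 100,000,000 = 306 s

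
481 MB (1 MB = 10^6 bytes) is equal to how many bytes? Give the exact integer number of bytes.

481,000,000 bytes

481 × 1,000,000 = 481,000,000 bytes  (1 MB = 10^6 bytes)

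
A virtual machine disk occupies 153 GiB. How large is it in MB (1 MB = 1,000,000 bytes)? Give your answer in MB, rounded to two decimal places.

164,282.50 MB

153 GiB × 1,073,741,824 bytes/GiB = 164,282,499,072 bytes
1 MB = 1,000,000 bytes
164,282,499,072 / 1,000,000 = 164,282.50 MB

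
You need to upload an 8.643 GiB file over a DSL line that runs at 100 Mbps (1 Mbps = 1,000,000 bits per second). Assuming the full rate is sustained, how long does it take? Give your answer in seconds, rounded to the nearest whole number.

8.643 GiB = 9,280,350,584.832 bytes = 74,242,804,678.656 bits
100 Mbps = 100,000,000 bits/s
time = 74,242,804,678.656 / 100,000,000 = 742 s

742 seconds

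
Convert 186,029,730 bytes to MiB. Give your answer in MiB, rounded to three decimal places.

186,029,730 bytes given.
1 MiB = 2^20 bytes = 1,048,576 bytes
186,029,730 / 1,048,576 = 177.412 MiB

177.412 MiB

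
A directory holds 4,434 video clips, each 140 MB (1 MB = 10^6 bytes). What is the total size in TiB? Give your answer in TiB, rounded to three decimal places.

Total = 4,434 × 140 MB = 620,760 MB
= 620,760 × 1,000,000 bytes = 620,760,000,000 bytes
1 TiB = 1,099,511,627,776 bytes
620,760,000,000 / 1,099,511,627,776 = 0.565 TiB

0.565 TiB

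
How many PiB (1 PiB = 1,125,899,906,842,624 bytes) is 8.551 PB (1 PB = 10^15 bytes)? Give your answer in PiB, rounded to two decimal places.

8.551 PB = 8.551 × 10^15 bytes = 8,551,000,000,000,000 bytes
1 PiB = 1,125,899,906,842,624 bytes
8,551,000,000,000,000 / 1,125,899,906,842,624 = 7.59 PiB

7.59 PiB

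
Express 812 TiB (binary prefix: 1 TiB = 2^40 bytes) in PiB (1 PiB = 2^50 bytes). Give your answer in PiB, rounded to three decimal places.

0.793 PiB

812 TiB × 1,099,511,627,776 bytes/TiB = 892,803,441,754,112 bytes
1 PiB = 1,125,899,906,842,624 bytes
892,803,441,754,112 / 1,125,899,906,842,624 = 0.793 PiB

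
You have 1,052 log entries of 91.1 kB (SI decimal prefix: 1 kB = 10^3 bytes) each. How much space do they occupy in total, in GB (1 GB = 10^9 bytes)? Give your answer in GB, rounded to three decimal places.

Total = 1,052 × 91.1 kB = 95837.2 kB
= 95837.2 × 1,000 bytes = 95,837,200 bytes
1 GB = 1,000,000,000 bytes
95,837,200 / 1,000,000,000 = 0.096 GB

0.096 GB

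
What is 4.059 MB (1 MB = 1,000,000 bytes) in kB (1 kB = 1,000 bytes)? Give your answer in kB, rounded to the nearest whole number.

4.059 MB × 1,000,000 bytes/MB = 4,059,000 bytes
1 kB = 1,000 bytes
4,059,000 / 1,000 = 4,059 kB

4,059 kB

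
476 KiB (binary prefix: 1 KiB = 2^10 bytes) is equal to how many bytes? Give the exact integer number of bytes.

476 × 1,024 = 487,424 bytes  (1 KiB = 2^10 bytes)

487,424 bytes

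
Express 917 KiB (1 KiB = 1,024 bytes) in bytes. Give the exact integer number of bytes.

939,008 bytes

917 × 1,024 = 939,008 bytes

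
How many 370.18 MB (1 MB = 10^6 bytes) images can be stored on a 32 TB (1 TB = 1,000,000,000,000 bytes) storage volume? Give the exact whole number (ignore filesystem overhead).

86,444

Capacity: 32 TB = 32,000,000,000,000 bytes
Per item: 370.18 MB = 370,180,000 bytes
⌊32,000,000,000,000 / 370,180,000⌋ = 86,444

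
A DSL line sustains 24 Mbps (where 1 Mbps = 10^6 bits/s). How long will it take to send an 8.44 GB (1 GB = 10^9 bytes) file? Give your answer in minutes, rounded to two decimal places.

8.44 GB = 8,440,000,000 bytes = 67,520,000,000 bits
24 Mbps = 24,000,000 bits/s
time = 67,520,000,000 / 24,000,000 = 2,813.333 s
2,813.333 s / 60 = 46.89 minutes

46.89 minutes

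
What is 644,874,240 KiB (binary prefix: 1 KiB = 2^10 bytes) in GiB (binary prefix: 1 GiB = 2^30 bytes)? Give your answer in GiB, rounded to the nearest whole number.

615 GiB

644,874,240 KiB × 1,024 bytes/KiB = 660,351,221,760 bytes
1 GiB = 2^30 bytes = 1,073,741,824 bytes
660,351,221,760 / 1,073,741,824 = 615 GiB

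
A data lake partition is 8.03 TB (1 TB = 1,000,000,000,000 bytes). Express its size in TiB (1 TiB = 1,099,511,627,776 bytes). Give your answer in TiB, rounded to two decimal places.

7.30 TiB

8.03 TB = 8.03 × 10^12 bytes = 8,030,000,000,000 bytes
1 TiB = 1,099,511,627,776 bytes
8,030,000,000,000 / 1,099,511,627,776 = 7.30 TiB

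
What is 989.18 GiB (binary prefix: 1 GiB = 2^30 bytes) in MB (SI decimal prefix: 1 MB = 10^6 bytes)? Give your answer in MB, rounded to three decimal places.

989.18 GiB × 1,073,741,824 bytes/GiB = 1,062,123,937,464.32 bytes
1 MB = 10^6 bytes = 1,000,000 bytes
1,062,123,937,464.32 / 1,000,000 = 1,062,123.937 MB

1,062,123.937 MB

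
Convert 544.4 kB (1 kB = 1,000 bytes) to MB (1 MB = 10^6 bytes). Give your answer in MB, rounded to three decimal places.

0.544 MB

544.4 kB × 1,000 bytes/kB = 544,400 bytes
1 MB = 1,000,000 bytes
544,400 / 1,000,000 = 0.544 MB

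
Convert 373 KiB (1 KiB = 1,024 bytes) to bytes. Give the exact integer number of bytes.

373 × 1,024 = 381,952 bytes  (1 KiB = 2^10 bytes)

381,952 bytes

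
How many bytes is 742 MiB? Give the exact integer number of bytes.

778,043,392 bytes

742 × 1,048,576 = 778,043,392 bytes  (1 MiB = 2^20 bytes)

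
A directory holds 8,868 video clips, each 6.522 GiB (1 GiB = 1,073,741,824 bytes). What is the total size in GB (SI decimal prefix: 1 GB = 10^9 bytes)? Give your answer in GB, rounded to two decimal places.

62,102.11 GB

Total = 8,868 × 6.522 GiB = 57837.096 GiB
= 57837.096 × 1,073,741,824 bytes = 62,102,108,953,903.104 bytes
1 GB = 1,000,000,000 bytes
62,102,108,953,903.104 / 1,000,000,000 = 62,102.11 GB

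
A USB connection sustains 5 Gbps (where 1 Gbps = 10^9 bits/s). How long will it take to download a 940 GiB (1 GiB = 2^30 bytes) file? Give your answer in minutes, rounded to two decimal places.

940 GiB = 1,009,317,314,560 bytes = 8,074,538,516,480 bits
5 Gbps = 5,000,000,000 bits/s
time = 8,074,538,516,480 / 5,000,000,000 = 1,614.908 s
1,614.908 s / 60 = 26.92 minutes

26.92 minutes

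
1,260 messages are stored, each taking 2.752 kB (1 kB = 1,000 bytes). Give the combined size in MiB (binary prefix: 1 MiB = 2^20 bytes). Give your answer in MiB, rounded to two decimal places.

Total = 1,260 × 2.752 kB = 3467.52 kB
= 3467.52 × 1,000 bytes = 3,467,520 bytes
1 MiB = 1,048,576 bytes
3,467,520 / 1,048,576 = 3.31 MiB

3.31 MiB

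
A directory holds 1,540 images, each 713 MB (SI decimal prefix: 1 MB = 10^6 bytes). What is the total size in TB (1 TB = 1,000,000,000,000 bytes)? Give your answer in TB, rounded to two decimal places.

Total = 1,540 × 713 MB = 1,098,020 MB
= 1,098,020 × 1,000,000 bytes = 1,098,020,000,000 bytes
1 TB = 1,000,000,000,000 bytes
1,098,020,000,000 / 1,000,000,000,000 = 1.10 TB

1.10 TB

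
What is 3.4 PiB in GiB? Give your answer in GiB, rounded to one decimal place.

3,565,158.4 GiB

3.4 PiB × 1,125,899,906,842,624 bytes/PiB = 3,828,059,683,264,921.6 bytes
1 GiB = 2^30 bytes = 1,073,741,824 bytes
3,828,059,683,264,921.6 / 1,073,741,824 = 3,565,158.4 GiB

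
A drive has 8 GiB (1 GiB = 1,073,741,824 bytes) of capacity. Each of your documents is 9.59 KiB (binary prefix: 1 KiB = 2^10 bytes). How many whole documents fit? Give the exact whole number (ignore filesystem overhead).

Capacity: 8 GiB = 8,589,934,592 bytes
Per item: 9.59 KiB = 9,820.16 bytes
⌊8,589,934,592 / 9,820.16⌋ = 874,724

874,724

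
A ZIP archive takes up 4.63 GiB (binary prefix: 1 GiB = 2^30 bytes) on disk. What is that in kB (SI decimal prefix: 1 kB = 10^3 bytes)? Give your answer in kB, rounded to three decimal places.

4,971,424.645 kB

4.63 GiB × 1,073,741,824 bytes/GiB = 4,971,424,645.12 bytes
1 kB = 10^3 bytes = 1,000 bytes
4,971,424,645.12 / 1,000 = 4,971,424.645 kB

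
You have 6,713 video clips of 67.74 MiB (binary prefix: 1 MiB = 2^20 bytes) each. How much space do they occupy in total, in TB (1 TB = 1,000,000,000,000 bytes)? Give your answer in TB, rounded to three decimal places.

0.477 TB

Total = 6,713 × 67.74 MiB = 454738.62 MiB
= 454738.62 × 1,048,576 bytes = 476,828,003,205.12 bytes
1 TB = 1,000,000,000,000 bytes
476,828,003,205.12 / 1,000,000,000,000 = 0.477 TB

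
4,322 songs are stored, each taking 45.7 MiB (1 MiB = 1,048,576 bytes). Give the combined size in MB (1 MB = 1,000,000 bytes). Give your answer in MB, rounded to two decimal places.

207,109.91 MB

Total = 4,322 × 45.7 MiB = 197515.4 MiB
= 197515.4 × 1,048,576 bytes = 207,109,908,070.4 bytes
1 MB = 1,000,000 bytes
207,109,908,070.4 / 1,000,000 = 207,109.91 MB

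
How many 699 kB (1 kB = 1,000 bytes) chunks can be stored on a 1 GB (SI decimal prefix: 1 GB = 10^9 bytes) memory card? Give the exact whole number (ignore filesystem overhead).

1,430

Capacity: 1 GB = 1,000,000,000 bytes
Per item: 699 kB = 699,000 bytes
⌊1,000,000,000 / 699,000⌋ = 1,430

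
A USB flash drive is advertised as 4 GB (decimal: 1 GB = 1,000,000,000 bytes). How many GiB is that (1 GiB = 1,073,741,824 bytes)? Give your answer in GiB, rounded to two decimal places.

4 GB × 1,000,000,000 bytes/GB = 4,000,000,000 bytes
1 GiB = 1,073,741,824 bytes
4,000,000,000 / 1,073,741,824 = 3.73 GiB

3.73 GiB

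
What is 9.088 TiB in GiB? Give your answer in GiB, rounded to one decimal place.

9,306.1 GiB

9.088 TiB = 9.088 × 2^40 bytes = 9,992,361,673,228.288 bytes
1 GiB = 1,073,741,824 bytes
9,992,361,673,228.288 / 1,073,741,824 = 9,306.1 GiB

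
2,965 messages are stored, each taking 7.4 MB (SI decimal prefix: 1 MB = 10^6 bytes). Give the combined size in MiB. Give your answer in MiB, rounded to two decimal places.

Total = 2,965 × 7.4 MB = 21,941 MB
= 21,941 × 1,000,000 bytes = 21,941,000,000 bytes
1 MiB = 1,048,576 bytes
21,941,000,000 / 1,048,576 = 20,924.57 MiB

20,924.57 MiB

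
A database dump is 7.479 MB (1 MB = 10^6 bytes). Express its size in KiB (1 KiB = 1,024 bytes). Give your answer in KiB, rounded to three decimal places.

7.479 MB × 1,000,000 bytes/MB = 7,479,000 bytes
1 KiB = 1,024 bytes
7,479,000 / 1,024 = 7,303.711 KiB

7,303.711 KiB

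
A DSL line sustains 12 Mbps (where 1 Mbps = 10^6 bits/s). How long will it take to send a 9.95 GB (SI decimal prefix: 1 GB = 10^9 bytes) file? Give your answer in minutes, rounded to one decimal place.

9.95 GB = 9,950,000,000 bytes = 79,600,000,000 bits
12 Mbps = 12,000,000 bits/s
time = 79,600,000,000 / 12,000,000 = 6,633.33 s
6,633.33 s / 60 = 110.6 minutes

110.6 minutes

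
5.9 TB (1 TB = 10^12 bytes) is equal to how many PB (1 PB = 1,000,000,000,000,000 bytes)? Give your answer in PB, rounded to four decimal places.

0.0059 PB

5.9 TB = 5.9 × 10^12 bytes = 5,900,000,000,000 bytes
1 PB = 1,000,000,000,000,000 bytes
5,900,000,000,000 / 1,000,000,000,000,000 = 0.0059 PB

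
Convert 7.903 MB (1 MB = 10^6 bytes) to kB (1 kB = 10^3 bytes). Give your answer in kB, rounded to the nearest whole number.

7.903 MB = 7.903 × 10^6 bytes = 7,903,000 bytes
1 kB = 10^3 bytes = 1,000 bytes
7,903,000 / 1,000 = 7,903 kB

7,903 kB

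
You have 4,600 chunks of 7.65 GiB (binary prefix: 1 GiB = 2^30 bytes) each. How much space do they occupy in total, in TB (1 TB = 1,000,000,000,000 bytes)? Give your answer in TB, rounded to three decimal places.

37.785 TB

Total = 4,600 × 7.65 GiB = 35,190 GiB
= 35,190 × 1,073,741,824 bytes = 37,784,974,786,560 bytes
1 TB = 1,000,000,000,000 bytes
37,784,974,786,560 / 1,000,000,000,000 = 37.785 TB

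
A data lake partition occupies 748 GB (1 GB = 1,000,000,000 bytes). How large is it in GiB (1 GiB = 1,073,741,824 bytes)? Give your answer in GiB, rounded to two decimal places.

748 GB = 748 × 10^9 bytes = 748,000,000,000 bytes
1 GiB = 2^30 bytes = 1,073,741,824 bytes
748,000,000,000 / 1,073,741,824 = 696.63 GiB

696.63 GiB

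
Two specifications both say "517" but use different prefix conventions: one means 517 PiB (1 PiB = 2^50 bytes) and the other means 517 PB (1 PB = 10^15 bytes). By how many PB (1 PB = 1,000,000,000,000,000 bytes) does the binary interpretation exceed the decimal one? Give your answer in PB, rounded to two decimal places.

65.09 PB

517 PiB = 517 × 1,125,899,906,842,624 = 582,090,251,837,636,608 bytes
517 PB = 517 × 1,000,000,000,000,000 = 517,000,000,000,000,000 bytes
difference = 65,090,251,837,636,608 bytes
65,090,251,837,636,608 / 1,000,000,000,000,000 = 65.09 PB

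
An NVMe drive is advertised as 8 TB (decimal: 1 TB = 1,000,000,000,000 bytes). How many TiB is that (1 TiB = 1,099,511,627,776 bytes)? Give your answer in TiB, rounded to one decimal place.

8 TB = 8 × 10^12 bytes = 8,000,000,000,000 bytes
1 TiB = 1,099,511,627,776 bytes
8,000,000,000,000 / 1,099,511,627,776 = 7.3 TiB

7.3 TiB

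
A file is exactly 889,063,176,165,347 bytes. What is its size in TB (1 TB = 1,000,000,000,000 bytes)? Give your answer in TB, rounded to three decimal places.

889.063 TB

889,063,176,165,347 bytes given.
1 TB = 10^12 bytes = 1,000,000,000,000 bytes
889,063,176,165,347 / 1,000,000,000,000 = 889.063 TB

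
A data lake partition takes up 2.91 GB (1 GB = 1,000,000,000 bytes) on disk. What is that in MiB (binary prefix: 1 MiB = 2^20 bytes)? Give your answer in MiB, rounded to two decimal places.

2,775.19 MiB

2.91 GB × 1,000,000,000 bytes/GB = 2,910,000,000 bytes
1 MiB = 1,048,576 bytes
2,910,000,000 / 1,048,576 = 2,775.19 MiB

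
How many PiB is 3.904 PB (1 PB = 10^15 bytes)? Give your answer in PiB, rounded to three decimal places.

3.904 PB × 1,000,000,000,000,000 bytes/PB = 3,904,000,000,000,000 bytes
1 PiB = 1,125,899,906,842,624 bytes
3,904,000,000,000,000 / 1,125,899,906,842,624 = 3.467 PiB

3.467 PiB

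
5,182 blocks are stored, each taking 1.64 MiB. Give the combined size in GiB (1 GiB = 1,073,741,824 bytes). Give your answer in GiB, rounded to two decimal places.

8.30 GiB

Total = 5,182 × 1.64 MiB = 8498.48 MiB
= 8498.48 × 1,048,576 bytes = 8,911,302,164.48 bytes
1 GiB = 1,073,741,824 bytes
8,911,302,164.48 / 1,073,741,824 = 8.30 GiB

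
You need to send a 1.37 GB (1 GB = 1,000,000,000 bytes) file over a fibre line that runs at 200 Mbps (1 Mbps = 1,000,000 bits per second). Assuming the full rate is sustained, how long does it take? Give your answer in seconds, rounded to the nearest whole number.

55 seconds

1.37 GB = 1,370,000,000 bytes = 10,960,000,000 bits
200 Mbps = 200,000,000 bits/s
time = 10,960,000,000 / 200,000,000 = 55 s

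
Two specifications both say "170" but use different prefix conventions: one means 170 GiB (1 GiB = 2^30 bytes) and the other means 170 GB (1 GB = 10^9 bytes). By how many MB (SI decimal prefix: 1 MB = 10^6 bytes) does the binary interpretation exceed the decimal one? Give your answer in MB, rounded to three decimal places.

12,536.110 MB

170 GiB = 170 × 1,073,741,824 = 182,536,110,080 bytes
170 GB = 170 × 1,000,000,000 = 170,000,000,000 bytes
difference = 12,536,110,080 bytes
12,536,110,080 / 1,000,000 = 12,536.110 MB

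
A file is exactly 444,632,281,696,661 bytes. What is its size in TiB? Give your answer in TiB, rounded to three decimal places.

444,632,281,696,661 bytes given.
1 TiB = 2^40 bytes = 1,099,511,627,776 bytes
444,632,281,696,661 / 1,099,511,627,776 = 404.391 TiB

404.391 TiB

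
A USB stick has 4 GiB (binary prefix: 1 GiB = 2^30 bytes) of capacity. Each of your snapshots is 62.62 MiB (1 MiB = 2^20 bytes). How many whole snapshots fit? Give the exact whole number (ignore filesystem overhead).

Capacity: 4 GiB = 4,294,967,296 bytes
Per item: 62.62 MiB = 65,661,829.12 bytes
⌊4,294,967,296 / 65,661,829.12⌋ = 65

65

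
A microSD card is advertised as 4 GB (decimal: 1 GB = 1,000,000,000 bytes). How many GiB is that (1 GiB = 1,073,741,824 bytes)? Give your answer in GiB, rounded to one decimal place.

3.7 GiB

4 GB = 4 × 10^9 bytes = 4,000,000,000 bytes
1 GiB = 1,073,741,824 bytes
4,000,000,000 / 1,073,741,824 = 3.7 GiB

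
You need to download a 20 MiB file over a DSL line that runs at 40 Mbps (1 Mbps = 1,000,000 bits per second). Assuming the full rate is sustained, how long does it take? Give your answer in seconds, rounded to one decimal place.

4.2 seconds

20 MiB = 20,971,520 bytes = 167,772,160 bits
40 Mbps = 40,000,000 bits/s
time = 167,772,160 / 40,000,000 = 4.2 s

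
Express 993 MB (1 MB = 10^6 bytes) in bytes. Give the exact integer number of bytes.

993,000,000 bytes

993 × 1,000,000 = 993,000,000 bytes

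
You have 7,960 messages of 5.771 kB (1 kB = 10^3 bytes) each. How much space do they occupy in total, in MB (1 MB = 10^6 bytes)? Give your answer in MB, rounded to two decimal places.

Total = 7,960 × 5.771 kB = 45937.16 kB
= 45937.16 × 1,000 bytes = 45,937,160 bytes
1 MB = 1,000,000 bytes
45,937,160 / 1,000,000 = 45.94 MB

45.94 MB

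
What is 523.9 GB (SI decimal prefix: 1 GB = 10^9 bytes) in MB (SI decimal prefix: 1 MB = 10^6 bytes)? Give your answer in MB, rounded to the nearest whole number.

523,900 MB

523.9 GB = 523.9 × 10^9 bytes = 523,900,000,000 bytes
1 MB = 1,000,000 bytes
523,900,000,000 / 1,000,000 = 523,900 MB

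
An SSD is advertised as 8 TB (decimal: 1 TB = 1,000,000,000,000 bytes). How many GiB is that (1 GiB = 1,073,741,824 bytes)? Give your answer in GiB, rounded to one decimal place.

7,450.6 GiB

8 TB = 8 × 10^12 bytes = 8,000,000,000,000 bytes
1 GiB = 1,073,741,824 bytes
8,000,000,000,000 / 1,073,741,824 = 7,450.6 GiB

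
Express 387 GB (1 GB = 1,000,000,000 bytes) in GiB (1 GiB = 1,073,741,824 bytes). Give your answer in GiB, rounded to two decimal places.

360.42 GiB

387 GB × 1,000,000,000 bytes/GB = 387,000,000,000 bytes
1 GiB = 1,073,741,824 bytes
387,000,000,000 / 1,073,741,824 = 360.42 GiB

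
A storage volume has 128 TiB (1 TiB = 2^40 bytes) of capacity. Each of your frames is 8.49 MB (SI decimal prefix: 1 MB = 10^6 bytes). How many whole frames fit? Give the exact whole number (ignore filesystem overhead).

Capacity: 128 TiB = 140,737,488,355,328 bytes
Per item: 8.49 MB = 8,490,000 bytes
⌊140,737,488,355,328 / 8,490,000⌋ = 16,576,853

16,576,853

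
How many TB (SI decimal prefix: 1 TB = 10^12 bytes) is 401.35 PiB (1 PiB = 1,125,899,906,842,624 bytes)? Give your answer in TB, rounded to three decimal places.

451,879.928 TB

401.35 PiB = 401.35 × 2^50 bytes = 451,879,927,611,287,142.4 bytes
1 TB = 1,000,000,000,000 bytes
451,879,927,611,287,142.4 / 1,000,000,000,000 = 451,879.928 TB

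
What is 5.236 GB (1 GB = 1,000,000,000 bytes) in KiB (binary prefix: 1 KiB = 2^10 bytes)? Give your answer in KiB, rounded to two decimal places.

5.236 GB = 5.236 × 10^9 bytes = 5,236,000,000 bytes
1 KiB = 1,024 bytes
5,236,000,000 / 1,024 = 5,113,281.25 KiB

5,113,281.25 KiB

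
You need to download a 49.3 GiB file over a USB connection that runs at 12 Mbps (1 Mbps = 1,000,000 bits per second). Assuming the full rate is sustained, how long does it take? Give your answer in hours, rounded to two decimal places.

9.80 hours

49.3 GiB = 52,935,471,923.2 bytes = 423,483,775,385.6 bits
12 Mbps = 12,000,000 bits/s
time = 423,483,775,385.6 / 12,000,000 = 35,290.3146 s
35,290.3146 s / 3600 = 9.80 hours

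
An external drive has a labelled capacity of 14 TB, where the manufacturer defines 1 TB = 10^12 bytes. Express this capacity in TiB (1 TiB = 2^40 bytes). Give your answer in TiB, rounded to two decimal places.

14 TB = 14 × 10^12 bytes = 14,000,000,000,000 bytes
1 TiB = 1,099,511,627,776 bytes
14,000,000,000,000 / 1,099,511,627,776 = 12.73 TiB

12.73 TiB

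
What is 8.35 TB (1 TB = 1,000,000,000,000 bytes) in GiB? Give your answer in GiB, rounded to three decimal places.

8.35 TB = 8.35 × 10^12 bytes = 8,350,000,000,000 bytes
1 GiB = 2^30 bytes = 1,073,741,824 bytes
8,350,000,000,000 / 1,073,741,824 = 7,776.543 GiB

7,776.543 GiB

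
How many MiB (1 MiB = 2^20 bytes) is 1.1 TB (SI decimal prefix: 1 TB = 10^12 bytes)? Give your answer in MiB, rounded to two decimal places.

1,049,041.75 MiB

1.1 TB = 1.1 × 10^12 bytes = 1,100,000,000,000 bytes
1 MiB = 1,048,576 bytes
1,100,000,000,000 / 1,048,576 = 1,049,041.75 MiB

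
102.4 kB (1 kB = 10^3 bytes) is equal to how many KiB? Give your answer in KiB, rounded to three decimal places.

102.4 kB × 1,000 bytes/kB = 102,400 bytes
1 KiB = 1,024 bytes
102,400 / 1,024 = 100.000 KiB

100.000 KiB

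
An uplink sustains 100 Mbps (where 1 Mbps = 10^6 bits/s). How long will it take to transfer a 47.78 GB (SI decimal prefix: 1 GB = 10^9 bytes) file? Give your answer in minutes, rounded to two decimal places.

63.71 minutes

47.78 GB = 47,780,000,000 bytes = 382,240,000,000 bits
100 Mbps = 100,000,000 bits/s
time = 382,240,000,000 / 100,000,000 = 3,822.400 s
3,822.400 s / 60 = 63.71 minutes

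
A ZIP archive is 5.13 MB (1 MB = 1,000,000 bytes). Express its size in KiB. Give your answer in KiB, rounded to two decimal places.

5.13 MB = 5.13 × 10^6 bytes = 5,130,000 bytes
1 KiB = 2^10 bytes = 1,024 bytes
5,130,000 / 1,024 = 5,009.77 KiB

5,009.77 KiB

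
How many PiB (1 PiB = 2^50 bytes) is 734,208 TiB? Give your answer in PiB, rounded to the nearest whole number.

717 PiB

734,208 TiB = 734,208 × 2^40 bytes = 807,270,233,206,161,408 bytes
1 PiB = 2^50 bytes = 1,125,899,906,842,624 bytes
807,270,233,206,161,408 / 1,125,899,906,842,624 = 717 PiB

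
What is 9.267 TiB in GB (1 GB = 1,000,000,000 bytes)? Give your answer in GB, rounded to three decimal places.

9.267 TiB × 1,099,511,627,776 bytes/TiB = 10,189,174,254,600.192 bytes
1 GB = 10^9 bytes = 1,000,000,000 bytes
10,189,174,254,600.192 / 1,000,000,000 = 10,189.174 GB

10,189.174 GB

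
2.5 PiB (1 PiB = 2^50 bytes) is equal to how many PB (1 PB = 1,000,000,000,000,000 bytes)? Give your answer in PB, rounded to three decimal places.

2.5 PiB × 1,125,899,906,842,624 bytes/PiB = 2,814,749,767,106,560 bytes
1 PB = 1,000,000,000,000,000 bytes
2,814,749,767,106,560 / 1,000,000,000,000,000 = 2.815 PB

2.815 PB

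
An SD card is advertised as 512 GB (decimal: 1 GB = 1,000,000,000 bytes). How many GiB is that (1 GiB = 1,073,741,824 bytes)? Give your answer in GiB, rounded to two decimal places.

512 GB = 512 × 10^9 bytes = 512,000,000,000 bytes
1 GiB = 2^30 bytes = 1,073,741,824 bytes
512,000,000,000 / 1,073,741,824 = 476.84 GiB

476.84 GiB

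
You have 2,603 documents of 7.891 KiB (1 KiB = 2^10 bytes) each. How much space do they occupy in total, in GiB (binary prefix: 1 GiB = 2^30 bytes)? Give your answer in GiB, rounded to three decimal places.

0.020 GiB

Total = 2,603 × 7.891 KiB = 20540.273 KiB
= 20540.273 × 1,024 bytes = 21,033,239.552 bytes
1 GiB = 1,073,741,824 bytes
21,033,239.552 / 1,073,741,824 = 0.020 GiB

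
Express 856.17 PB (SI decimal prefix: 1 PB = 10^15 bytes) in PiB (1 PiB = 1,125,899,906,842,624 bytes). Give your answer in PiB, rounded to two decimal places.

856.17 PB × 1,000,000,000,000,000 bytes/PB = 856,170,000,000,000,000 bytes
1 PiB = 1,125,899,906,842,624 bytes
856,170,000,000,000,000 / 1,125,899,906,842,624 = 760.43 PiB

760.43 PiB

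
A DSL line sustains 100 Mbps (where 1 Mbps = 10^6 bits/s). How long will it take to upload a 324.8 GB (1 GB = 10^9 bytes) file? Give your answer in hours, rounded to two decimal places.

7.22 hours

324.8 GB = 324,800,000,000 bytes = 2,598,400,000,000 bits
100 Mbps = 100,000,000 bits/s
time = 2,598,400,000,000 / 100,000,000 = 25,984.0000 s
25,984.0000 s / 3600 = 7.22 hours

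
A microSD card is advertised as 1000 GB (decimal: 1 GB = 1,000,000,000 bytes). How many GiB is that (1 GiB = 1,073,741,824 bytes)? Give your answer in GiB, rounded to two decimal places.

1000 GB = 1000 × 10^9 bytes = 1,000,000,000,000 bytes
1 GiB = 1,073,741,824 bytes
1,000,000,000,000 / 1,073,741,824 = 931.32 GiB

931.32 GiB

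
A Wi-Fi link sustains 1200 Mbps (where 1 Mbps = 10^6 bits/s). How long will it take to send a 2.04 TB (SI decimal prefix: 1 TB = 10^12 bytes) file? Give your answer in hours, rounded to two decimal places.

2.04 TB = 2,040,000,000,000 bytes = 16,320,000,000,000 bits
1200 Mbps = 1,200,000,000 bits/s
time = 16,320,000,000,000 / 1,200,000,000 = 13,600.0000 s
13,600.0000 s / 3600 = 3.78 hours

3.78 hours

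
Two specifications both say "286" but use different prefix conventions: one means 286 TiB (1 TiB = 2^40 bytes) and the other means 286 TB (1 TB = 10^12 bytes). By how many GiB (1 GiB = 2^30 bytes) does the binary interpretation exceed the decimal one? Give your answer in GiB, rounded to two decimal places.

286 TiB = 286 × 1,099,511,627,776 = 314,460,325,543,936 bytes
286 TB = 286 × 1,000,000,000,000 = 286,000,000,000,000 bytes
difference = 28,460,325,543,936 bytes
28,460,325,543,936 / 1,073,741,824 = 26,505.74 GiB

26,505.74 GiB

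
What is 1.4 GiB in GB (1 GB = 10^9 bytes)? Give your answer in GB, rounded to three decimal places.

1.4 GiB = 1.4 × 2^30 bytes = 1,503,238,553.6 bytes
1 GB = 10^9 bytes = 1,000,000,000 bytes
1,503,238,553.6 / 1,000,000,000 = 1.503 GB

1.503 GB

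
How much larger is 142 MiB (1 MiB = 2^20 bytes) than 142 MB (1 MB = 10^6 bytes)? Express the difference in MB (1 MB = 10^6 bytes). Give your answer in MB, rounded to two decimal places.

6.90 MB

142 MiB = 142 × 1,048,576 = 148,897,792 bytes
142 MB = 142 × 1,000,000 = 142,000,000 bytes
difference = 6,897,792 bytes
6,897,792 / 1,000,000 = 6.90 MB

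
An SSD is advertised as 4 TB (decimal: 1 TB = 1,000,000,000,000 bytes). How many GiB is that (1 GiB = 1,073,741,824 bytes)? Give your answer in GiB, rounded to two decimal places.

4 TB = 4 × 10^12 bytes = 4,000,000,000,000 bytes
1 GiB = 2^30 bytes = 1,073,741,824 bytes
4,000,000,000,000 / 1,073,741,824 = 3,725.29 GiB

3,725.29 GiB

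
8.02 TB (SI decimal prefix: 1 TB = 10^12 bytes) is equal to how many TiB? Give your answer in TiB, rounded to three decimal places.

7.294 TiB

8.02 TB = 8.02 × 10^12 bytes = 8,020,000,000,000 bytes
1 TiB = 2^40 bytes = 1,099,511,627,776 bytes
8,020,000,000,000 / 1,099,511,627,776 = 7.294 TiB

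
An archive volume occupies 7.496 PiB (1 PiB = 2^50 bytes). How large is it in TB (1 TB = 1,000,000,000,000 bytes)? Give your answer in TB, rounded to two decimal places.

8,439.75 TB

7.496 PiB = 7.496 × 2^50 bytes = 8,439,745,701,692,309.504 bytes
1 TB = 10^12 bytes = 1,000,000,000,000 bytes
8,439,745,701,692,309.504 / 1,000,000,000,000 = 8,439.75 TB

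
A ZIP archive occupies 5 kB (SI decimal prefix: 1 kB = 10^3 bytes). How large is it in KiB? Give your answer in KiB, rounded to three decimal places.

4.883 KiB

5 kB = 5 × 10^3 bytes = 5,000 bytes
1 KiB = 2^10 bytes = 1,024 bytes
5,000 / 1,024 = 4.883 KiB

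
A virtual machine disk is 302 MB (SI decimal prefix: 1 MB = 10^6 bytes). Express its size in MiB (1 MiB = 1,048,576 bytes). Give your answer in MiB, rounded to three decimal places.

288.010 MiB

302 MB = 302 × 10^6 bytes = 302,000,000 bytes
1 MiB = 1,048,576 bytes
302,000,000 / 1,048,576 = 288.010 MiB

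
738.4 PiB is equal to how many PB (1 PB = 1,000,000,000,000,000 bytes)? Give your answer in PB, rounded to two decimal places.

738.4 PiB = 738.4 × 2^50 bytes = 831,364,491,212,593,561.6 bytes
1 PB = 10^15 bytes = 1,000,000,000,000,000 bytes
831,364,491,212,593,561.6 / 1,000,000,000,000,000 = 831.36 PB

831.36 PB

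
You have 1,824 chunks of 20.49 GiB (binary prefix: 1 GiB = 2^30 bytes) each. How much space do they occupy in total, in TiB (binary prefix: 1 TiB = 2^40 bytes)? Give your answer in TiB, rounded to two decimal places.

36.50 TiB

Total = 1,824 × 20.49 GiB = 37373.76 GiB
= 37373.76 × 1,073,741,824 bytes = 40,129,769,232,138.24 bytes
1 TiB = 1,099,511,627,776 bytes
40,129,769,232,138.24 / 1,099,511,627,776 = 36.50 TiB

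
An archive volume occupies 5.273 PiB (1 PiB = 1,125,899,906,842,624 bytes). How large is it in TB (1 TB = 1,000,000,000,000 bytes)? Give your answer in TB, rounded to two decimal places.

5.273 PiB × 1,125,899,906,842,624 bytes/PiB = 5,936,870,208,781,156.352 bytes
1 TB = 10^12 bytes = 1,000,000,000,000 bytes
5,936,870,208,781,156.352 / 1,000,000,000,000 = 5,936.87 TB

5,936.87 TB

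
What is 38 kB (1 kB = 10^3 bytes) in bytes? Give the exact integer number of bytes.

38 × 1,000 = 38,000 bytes

38,000 bytes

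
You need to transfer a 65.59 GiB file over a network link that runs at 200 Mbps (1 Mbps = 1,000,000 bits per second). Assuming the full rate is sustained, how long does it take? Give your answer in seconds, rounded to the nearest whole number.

2,817 seconds

65.59 GiB = 70,426,726,236.16 bytes = 563,413,809,889.28 bits
200 Mbps = 200,000,000 bits/s
time = 563,413,809,889.28 / 200,000,000 = 2,817 s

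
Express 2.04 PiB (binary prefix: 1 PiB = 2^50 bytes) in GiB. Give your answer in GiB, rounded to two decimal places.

2,139,095.04 GiB

2.04 PiB × 1,125,899,906,842,624 bytes/PiB = 2,296,835,809,958,952.96 bytes
1 GiB = 1,073,741,824 bytes
2,296,835,809,958,952.96 / 1,073,741,824 = 2,139,095.04 GiB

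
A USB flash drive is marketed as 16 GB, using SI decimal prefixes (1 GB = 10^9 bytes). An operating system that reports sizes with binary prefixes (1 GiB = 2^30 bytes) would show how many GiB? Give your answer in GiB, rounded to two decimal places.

16 GB = 16 × 10^9 bytes = 16,000,000,000 bytes
1 GiB = 1,073,741,824 bytes
16,000,000,000 / 1,073,741,824 = 14.90 GiB

14.90 GiB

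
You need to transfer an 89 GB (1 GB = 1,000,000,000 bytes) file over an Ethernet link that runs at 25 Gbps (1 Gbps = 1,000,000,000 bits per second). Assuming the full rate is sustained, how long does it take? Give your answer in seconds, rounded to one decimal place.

89 GB = 89,000,000,000 bytes = 712,000,000,000 bits
25 Gbps = 25,000,000,000 bits/s
time = 712,000,000,000 / 25,000,000,000 = 28.5 s

28.5 seconds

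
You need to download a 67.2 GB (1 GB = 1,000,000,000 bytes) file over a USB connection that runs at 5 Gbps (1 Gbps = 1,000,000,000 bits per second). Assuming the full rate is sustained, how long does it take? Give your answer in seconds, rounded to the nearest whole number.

108 seconds

67.2 GB = 67,200,000,000 bytes = 537,600,000,000 bits
5 Gbps = 5,000,000,000 bits/s
time = 537,600,000,000 / 5,000,000,000 = 108 s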